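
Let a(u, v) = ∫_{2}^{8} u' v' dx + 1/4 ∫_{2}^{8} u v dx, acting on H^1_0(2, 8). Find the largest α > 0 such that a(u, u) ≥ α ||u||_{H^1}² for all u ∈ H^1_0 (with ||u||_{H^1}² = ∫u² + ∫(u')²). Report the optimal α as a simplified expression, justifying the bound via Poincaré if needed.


α = (9 + π^2)/(π^2 + 36)

Coercivity of a(·,·) on H^1_0(2, 8) means a(u, u) ≥ α ||u||_{H^1}² for every u ∈ H^1_0.
The interval has length L = 6, and Poincaré/coercivity depend only on L. Here a(u, u) = ∫(u')² + (1/4)·∫u².
Here 0 < c = 1/4 < 1. The condition a(u,u) ≥ α||u||_{H^1}² reads (1−α)∫(u')² ≥ (α−c)∫u². Any admissible α is ≤ 1 (rapidly oscillating u have ∫u²/∫(u')² → 0), and α = 1 would force 0 ≥ (1−c)∫u², impossible since c < 1; so 1−α > 0. By the sharp Poincaré inequality on H^1_0 of an interval of length L, ∫(u')² ≥ (π/L)²∫u² with equality for the first sine mode sin(π(x−x₀)/L) (x₀ the left endpoint), so the inequality holds for all u iff (1−α)(π/L)² ≥ α − c, i.e. α ≤ ((π/L)² + c)/((π/L)² + 1) = (1 + c(L/π)²)/(1 + (L/π)²). With (π/L)² = π^2/36 and c = 1/4, the largest admissible constant is α = ((π/L)² + c)/((π/L)² + 1).
Simplifying, α = (9 + π^2)/(π^2 + 36).


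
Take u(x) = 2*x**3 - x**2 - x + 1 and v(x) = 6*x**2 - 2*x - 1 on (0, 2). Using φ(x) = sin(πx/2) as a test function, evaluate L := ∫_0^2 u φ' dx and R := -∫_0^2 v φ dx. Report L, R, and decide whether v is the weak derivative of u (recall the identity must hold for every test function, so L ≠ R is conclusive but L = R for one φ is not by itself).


LHS = -36/π + 192/π^3, RHS = -36/π + 192/π^3. Yes, v = u' weakly.

u(x) = 2*x**3 - x**2 - x + 1, classical derivative u'(x) = 6*x**2 - 2*x - 1.
φ(x) = sin(πx/2), so φ'(x) = π*cos(π*x/2)/2.
Note φ(0) = φ(2) = 0, so the boundary term u·φ vanishes.
LHS = ∫_0^2 u(x) φ'(x) dx = ∫_0^2 (π*x^3*cos(π*x/2) - π*x^2*cos(π*x/2)/2 - π*x*cos(π*x/2)/2 + π*cos(π*x/2)/2) dx. Term by term:
  ∫_0^2 π*cos(π*x/2)/2 dx = 0;  ∫_0^2 π*x^3*cos(π*x/2) dx = -48/π + 192/π^3;  ∫_0^2 -π*x*cos(π*x/2)/2 dx = 4/π;
  ∫_0^2 -π*x^2*cos(π*x/2)/2 dx = 8/π.
Sum: 0 + -48/π + 192/π^3 + 4/π + 8/π = -36/π + 192/π^3.
So LHS = -36/π + 192/π^3.
∫_0^2 v(x) φ(x) dx = ∫_0^2 (6*x^2*sin(π*x/2) - 2*x*sin(π*x/2) - sin(π*x/2)) dx. Term by term:
  ∫_0^2 -sin(π*x/2) dx = -4/π;  ∫_0^2 -2*x*sin(π*x/2) dx = -8/π;  ∫_0^2 6*x^2*sin(π*x/2) dx = -192/π^3 + 48/π.
Sum: -4/π − 8/π + -192/π^3 + 48/π = -192/π^3 + 36/π.
So RHS = -∫_0^2 v(x) φ(x) dx = -36/π + 192/π^3.
LHS = RHS, so the identity holds for this test φ.
Moreover u is smooth here and v(x) = u'(x) = 6*x**2 - 2*x - 1 pointwise, so the identity holds for every test function. Hence v is the weak derivative of u.


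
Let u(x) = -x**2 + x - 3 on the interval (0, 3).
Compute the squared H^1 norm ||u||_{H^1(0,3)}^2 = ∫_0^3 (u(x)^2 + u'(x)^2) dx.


||u||_{H^1}^2 = 921/10

The H^1 norm (squared) on an interval (0, L) is
  ||u||_{H^1}^2 = ∫_0^L u(x)^2 dx + ∫_0^L u'(x)^2 dx.
Compute u'(x) = 1 - 2*x.
Then u(x)^2 = x**4 - 2*x**3 + 7*x**2 - 6*x + 9 and u'(x)^2 = 4*x**2 - 4*x + 1.
Integrate each monomial from 0 to 3 using ∫_0^3 c·x^n dx = c·3^(n+1)/(n+1):
  ∫_0^3 u(x)^2 dx = ∫_0^3 (x^4 - 2*x^3 + 7*x^2 - 6*x + 9) dx. Term by term:
    ∫_0^3 x^4 dx = 243/5;  ∫_0^3 -2*x^3 dx = -81/2;  ∫_0^3 7*x^2 dx = 63;
    ∫_0^3 -6*x dx = -27;  ∫_0^3 9 dx = 27.
  Sum: 243/5 − 81/2 + 63 − 27 + 27 = 711/10.
  ∫_0^3 u'(x)^2 dx = ∫_0^3 (4*x^2 - 4*x + 1) dx. Term by term:
    ∫_0^3 4*x^2 dx = 36;  ∫_0^3 -4*x dx = -18;  ∫_0^3 1 dx = 3.
  Sum: 36 − 18 + 3 = 21.
Adding: ||u||_{H^1}^2 = 711/10 + 21 = 921/10.


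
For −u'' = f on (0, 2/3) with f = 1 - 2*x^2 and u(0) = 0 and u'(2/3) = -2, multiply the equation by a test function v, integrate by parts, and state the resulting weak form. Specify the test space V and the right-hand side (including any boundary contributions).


V = {v ∈ H^1(0, 2/3) : v(0) = 0} (test functions vanish at x = 0 where u is specified); weak form: ∫_0^2/3 u'v' dx = ∫_0^2/3 (1 - 2*x^2) v dx − 2·v(2/3) for all v ∈ V.

Multiply both sides by a test function v and integrate from 0 to 2/3:
  ∫_0^2/3 −u''(x) v(x) dx = ∫_0^2/3 f(x) v(x) dx.
Integrate the LHS by parts once:
  ∫_0^2/3 −u'' v dx = −[u'(x) v(x)]_0^2/3 + ∫_0^2/3 u'(x) v'(x) dx.
Thus ∫_0^2/3 u'(x) v'(x) dx = ∫_0^2/3 f(x) v(x) dx + [u'(x) v(x)]_0^2/3.
Choose V so that boundary terms are either known or forced to vanish.
Mixed BC: u(0) = 0 (Dirichlet) and u'(2/3) = -2 (Neumann). Define V = {v ∈ H^1(0, 2/3) : v(0) = 0}. Then [u' v]_0^2/3 = u'(2/3)·v(2/3) − u'(0)·0 = − 2·v(2/3).
Weak formulation: find u (satisfying any essential BC) such that ∫_0^2/3 u'(x) v'(x) dx = ∫_0^2/3 f v dx − 2·v(2/3) for all v ∈ V (Dirichlet at 0 absorbed into V; Neumann datum at x = 2/3 contributes the boundary term).
Substituting f(x) = 1 - 2*x^2, the right-hand side is ∫_0^2/3 (1 - 2*x^2) v dx − 2·v(2/3).


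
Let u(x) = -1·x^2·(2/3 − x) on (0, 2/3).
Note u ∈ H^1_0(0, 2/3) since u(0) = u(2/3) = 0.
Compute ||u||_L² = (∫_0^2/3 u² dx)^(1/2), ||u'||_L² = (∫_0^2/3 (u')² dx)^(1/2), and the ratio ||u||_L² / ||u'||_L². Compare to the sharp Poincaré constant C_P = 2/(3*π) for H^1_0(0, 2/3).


||u||_L² / ||u'||_L² = sqrt(14)/21 < C_P = 2/(3*π).

u(x) = -1·x^2·(2/3 − x), so u'(x) = x*(9*x - 4)/3.
u(x) = -1·x^2·(2/3 − x) vanishes at x = 0 and x = 2/3, so u ∈ H^1_0(0, 2/3). Differentiate via the product rule and integrate the resulting polynomials term by term.
  ∫_0^2/3 u² dx = ∫_0^2/3 (x^6 - 4*x^5/3 + 4*x^4/9) dx. Term by term:
    ∫_0^2/3 x^6 dx = 128/15309;  ∫_0^2/3 -4*x^5/3 dx = -128/6561;  ∫_0^2/3 4*x^4/9 dx = 128/10935.
  Sum: 128/15309 − 128/6561 + 128/10935 = 128/229635.
  ∫_0^2/3 (u')² dx = ∫_0^2/3 (9*x^4 - 8*x^3 + 16*x^2/9) dx. Term by term:
    ∫_0^2/3 9*x^4 dx = 32/135;  ∫_0^2/3 -8*x^3 dx = -32/81;  ∫_0^2/3 16*x^2/9 dx = 128/729.
  Sum: 32/135 − 32/81 + 128/729 = 64/3645.
∫_0^2/3 u² dx = 128/229635, so ||u||_L² = 8*sqrt(70)/2835.
∫_0^2/3 (u')² dx = 64/3645, so ||u'||_L² = 8*sqrt(5)/135.
Ratio ||u||_L² / ||u'||_L² = sqrt(14)/21.
Sharp Poincaré constant on H^1_0(0, 2/3) is C_P = L/π = 2/(3*π), achieved by sin(3*π/2·x).
A polynomial bump cannot attain the sharp Poincaré constant (only the first sine eigenfunction does), so the ratio is strictly less than C_P, consistent with ||u||_L² ≤ C_P ||u'||_L².


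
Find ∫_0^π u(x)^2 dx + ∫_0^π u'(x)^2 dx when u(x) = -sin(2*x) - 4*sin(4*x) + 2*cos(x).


||u||_{H^1(0,π)}^2 = -416/15 + 285*π/2

u'(x) = -2*sin(x) - 2*cos(2*x) - 16*cos(4*x).
Expand u² and (u')² and integrate term by term on (0, π), using: for integers n ≥ 1, ∫_0^π sin²(nx) dx = ∫_0^π cos²(nx) dx = π/2; for n ≠ n', ∫_0^π sin(nx)sin(n'x) dx = ∫_0^π cos(nx)cos(n'x) dx = 0; and by product-to-sum, ∫_0^π sin(nx)cos(n'x) dx = ½∫_0^π [sin((n+n')x) + sin((n−n')x)] dx, which is 0 when n+n' is even and 2n/(n²−n'²) when n+n' is odd (it need not vanish on (0, π)).
  u² squared terms: (-1)²·∫sin(2x)² dx = 1·π/2 = π/2;  (-4)²·∫sin(4x)² dx = 16·π/2 = 8*π;  (2)²·∫cos(x)² dx = 4·π/2 = 2*π.
  u² cross terms: 2·(-1)·(-4)·∫sin(2x)·sin(4x) dx = 8·(0) = 0;  2·(-1)·(2)·∫sin(2x)·cos(x) dx = -4·(4/3) = -16/3;  2·(-4)·(2)·∫sin(4x)·cos(x) dx = -16·(8/15) = -128/15.
  So ∫_0^π u² dx = π/2 + 8*π + 2*π + 0 − 16/3 − 128/15 = -208/15 + 21*π/2.
  (u')² squared terms: (-16)²·∫cos(4x)² dx = 256·π/2 = 128*π;  (-2)²·∫cos(2x)² dx = 4·π/2 = 2*π;  (-2)²·∫sin(x)² dx = 4·π/2 = 2*π.
  (u')² cross terms: 2·(-16)·(-2)·∫cos(4x)·cos(2x) dx = 64·(0) = 0;  2·(-16)·(-2)·∫cos(4x)·sin(x) dx = 64·(-2/15) = -128/15;  2·(-2)·(-2)·∫cos(2x)·sin(x) dx = 8·(-2/3) = -16/3.
  So ∫_0^π (u')² dx = 128*π + 2*π + 2*π + 0 − 128/15 − 16/3 = -208/15 + 132*π.
||u||_{H^1}^2 = (-208/15 + 21*π/2) + (-208/15 + 132*π) = -416/15 + 285*π/2.


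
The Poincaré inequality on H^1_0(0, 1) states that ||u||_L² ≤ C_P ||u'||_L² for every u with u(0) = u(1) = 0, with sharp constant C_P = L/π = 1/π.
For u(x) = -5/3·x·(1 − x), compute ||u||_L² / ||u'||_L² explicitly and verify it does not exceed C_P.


||u||_L² / ||u'||_L² = sqrt(10)/10 < C_P = 1/π.

u(x) = -5/3·x·(1 − x), so u'(x) = 10*x/3 - 5/3.
u(x) = -5/3·x·(1 − x) vanishes at x = 0 and x = 1, so u ∈ H^1_0(0, 1). Differentiate via the product rule and integrate the resulting polynomials term by term.
  ∫_0^1 u² dx = ∫_0^1 (25*x^4/9 - 50*x^3/9 + 25*x^2/9) dx. Term by term:
    ∫_0^1 25*x^4/9 dx = 5/9;  ∫_0^1 -50*x^3/9 dx = -25/18;  ∫_0^1 25*x^2/9 dx = 25/27.
  Sum: 5/9 − 25/18 + 25/27 = 5/54.
  ∫_0^1 (u')² dx = ∫_0^1 (100*x^2/9 - 100*x/9 + 25/9) dx. Term by term:
    ∫_0^1 100*x^2/9 dx = 100/27;  ∫_0^1 -100*x/9 dx = -50/9;  ∫_0^1 25/9 dx = 25/9.
  Sum: 100/27 − 50/9 + 25/9 = 25/27.
∫_0^1 u² dx = 5/54, so ||u||_L² = sqrt(30)/18.
∫_0^1 (u')² dx = 25/27, so ||u'||_L² = 5*sqrt(3)/9.
Ratio ||u||_L² / ||u'||_L² = sqrt(10)/10.
Sharp Poincaré constant on H^1_0(0, 1) is C_P = L/π = 1/π, achieved by sin(π·x).
A polynomial bump cannot attain the sharp Poincaré constant (only the first sine eigenfunction does), so the ratio is strictly less than C_P, consistent with ||u||_L² ≤ C_P ||u'||_L².


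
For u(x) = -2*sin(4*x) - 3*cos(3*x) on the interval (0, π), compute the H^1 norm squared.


||u||_{H^1(0,π)}^2 = 960/7 + 79*π

u'(x) = 9*sin(3*x) - 8*cos(4*x).
Expand u² and (u')² and integrate term by term on (0, π), using: for integers n ≥ 1, ∫_0^π sin²(nx) dx = ∫_0^π cos²(nx) dx = π/2; for n ≠ n', ∫_0^π sin(nx)sin(n'x) dx = ∫_0^π cos(nx)cos(n'x) dx = 0; and by product-to-sum, ∫_0^π sin(nx)cos(n'x) dx = ½∫_0^π [sin((n+n')x) + sin((n−n')x)] dx, which is 0 when n+n' is even and 2n/(n²−n'²) when n+n' is odd (it need not vanish on (0, π)).
  u² squared terms: (-3)²·∫cos(3x)² dx = 9·π/2 = 9*π/2;  (-2)²·∫sin(4x)² dx = 4·π/2 = 2*π.
  u² cross terms: 2·(-3)·(-2)·∫cos(3x)·sin(4x) dx = 12·(8/7) = 96/7.
  So ∫_0^π u² dx = 9*π/2 + 2*π + 96/7 = 96/7 + 13*π/2.
  (u')² squared terms: (-8)²·∫cos(4x)² dx = 64·π/2 = 32*π;  (9)²·∫sin(3x)² dx = 81·π/2 = 81*π/2.
  (u')² cross terms: 2·(-8)·(9)·∫cos(4x)·sin(3x) dx = -144·(-6/7) = 864/7.
  So ∫_0^π (u')² dx = 32*π + 81*π/2 + 864/7 = 864/7 + 145*π/2.
||u||_{H^1}^2 = (96/7 + 13*π/2) + (864/7 + 145*π/2) = 960/7 + 79*π.


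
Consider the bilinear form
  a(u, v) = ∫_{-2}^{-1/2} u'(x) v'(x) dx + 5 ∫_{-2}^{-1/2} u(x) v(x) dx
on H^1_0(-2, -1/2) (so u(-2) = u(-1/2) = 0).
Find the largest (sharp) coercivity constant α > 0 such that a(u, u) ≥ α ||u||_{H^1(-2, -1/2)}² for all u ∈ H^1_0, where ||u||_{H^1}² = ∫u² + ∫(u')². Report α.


α = 1

Coercivity of a(·,·) on H^1_0(-2, -1/2) means a(u, u) ≥ α ||u||_{H^1}² for every u ∈ H^1_0.
The interval has length L = 3/2, and Poincaré/coercivity depend only on L. Here a(u, u) = ∫(u')² + (5)·∫u².
Here c = 5 ≥ 1, so a(u,u) = ∫(u')² + c∫u² ≥ ∫(u')² + ∫u² = ||u||_{H^1}², i.e. α = 1 works. No larger α is possible: a(u,u) ≥ α||u||_{H^1}² means (1−α)∫(u')² ≥ (α−c)∫u², and for the modes u_n = sin(nπ(x−x₀)/L) (x₀ the left endpoint) one has ∫u_n²/∫(u_n')² = (L/(nπ))² → 0, so a(u_n,u_n)/||u_n||_{H^1}² → 1. Hence the optimal constant is α = 1.
Therefore α = 1.


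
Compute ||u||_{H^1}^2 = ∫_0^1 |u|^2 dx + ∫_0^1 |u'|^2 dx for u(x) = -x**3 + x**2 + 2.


||u||_{H^1}^2 = 94/21

The H^1 norm (squared) on an interval (0, L) is
  ||u||_{H^1}^2 = ∫_0^L u(x)^2 dx + ∫_0^L u'(x)^2 dx.
Compute u'(x) = -3*x**2 + 2*x.
Then u(x)^2 = x**6 - 2*x**5 + x**4 - 4*x**3 + 4*x**2 + 4 and u'(x)^2 = 9*x**4 - 12*x**3 + 4*x**2.
Integrate each monomial from 0 to 1 using ∫_0^1 c·x^n dx = c·1^(n+1)/(n+1):
  ∫_0^1 u(x)^2 dx = ∫_0^1 (x^6 - 2*x^5 + x^4 - 4*x^3 + 4*x^2 + 4) dx. Term by term:
    ∫_0^1 x^6 dx = 1/7;  ∫_0^1 -2*x^5 dx = -1/3;  ∫_0^1 x^4 dx = 1/5;
    ∫_0^1 -4*x^3 dx = -1;  ∫_0^1 4*x^2 dx = 4/3;  ∫_0^1 4 dx = 4.
  Sum: 1/7 − 1/3 + 1/5 − 1 + 4/3 + 4 = 152/35.
  ∫_0^1 u'(x)^2 dx = ∫_0^1 (9*x^4 - 12*x^3 + 4*x^2) dx. Term by term:
    ∫_0^1 9*x^4 dx = 9/5;  ∫_0^1 -12*x^3 dx = -3;  ∫_0^1 4*x^2 dx = 4/3.
  Sum: 9/5 − 3 + 4/3 = 2/15.
Adding: ||u||_{H^1}^2 = 152/35 + 2/15 = 94/21.


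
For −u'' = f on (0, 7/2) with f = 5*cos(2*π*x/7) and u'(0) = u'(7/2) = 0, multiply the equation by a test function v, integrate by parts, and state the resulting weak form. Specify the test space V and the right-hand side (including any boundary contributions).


V = H^1(0, 7/2) (no boundary constraint on v; u is determined up to an additive constant); weak form: ∫_0^7/2 u'v' dx = ∫_0^7/2 (5*cos(2*π*x/7)) v dx for all v ∈ V.

Multiply both sides by a test function v and integrate from 0 to 7/2:
  ∫_0^7/2 −u''(x) v(x) dx = ∫_0^7/2 f(x) v(x) dx.
Integrate the LHS by parts once:
  ∫_0^7/2 −u'' v dx = −[u'(x) v(x)]_0^7/2 + ∫_0^7/2 u'(x) v'(x) dx.
Thus ∫_0^7/2 u'(x) v'(x) dx = ∫_0^7/2 f(x) v(x) dx + [u'(x) v(x)]_0^7/2.
Choose V so that boundary terms are either known or forced to vanish.
u has homogeneous Neumann: u'(0) = u'(7/2) = 0. So [u' v]_0^7/2 = 0·v(7/2) − 0·v(0) = 0 for any v; take V = H^1(0, 7/2).
Weak formulation: find u (satisfying any essential BC) such that ∫_0^7/2 u'(x) v'(x) dx = ∫_0^7/2 f v dx for all v ∈ V (homogeneous Neumann, so boundary terms vanish).
Substituting f(x) = 5*cos(2*π*x/7), the right-hand side is ∫_0^7/2 (5*cos(2*π*x/7)) v dx.
Compatibility check (pure Neumann): taking v ≡ 1 ∈ V gives 0 = ∫_0^7/2 f dx + (0) − (0), i.e. ∫_0^7/2 f dx must equal u'(0) − u'(7/2) = 0. Indeed ∫_0^7/2 (5*cos(2*π*x/7)) dx = 0, so the data are compatible. The solution is then unique only up to an additive constant (fix it e.g. by requiring ∫_0^7/2 u dx = 0).


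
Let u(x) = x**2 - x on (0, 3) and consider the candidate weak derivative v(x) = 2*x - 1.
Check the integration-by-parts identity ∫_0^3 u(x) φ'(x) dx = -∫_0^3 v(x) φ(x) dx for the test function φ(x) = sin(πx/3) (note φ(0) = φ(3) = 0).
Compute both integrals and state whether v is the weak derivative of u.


LHS = -12/π, RHS = -12/π. Yes, v = u' weakly.

u(x) = x**2 - x, classical derivative u'(x) = 2*x - 1.
φ(x) = sin(πx/3), so φ'(x) = π*cos(π*x/3)/3.
Note φ(0) = φ(3) = 0, so the boundary term u·φ vanishes.
LHS = ∫_0^3 u(x) φ'(x) dx = ∫_0^3 (π*x^2*cos(π*x/3)/3 - π*x*cos(π*x/3)/3) dx. Term by term:
  ∫_0^3 -π*x*cos(π*x/3)/3 dx = 6/π;  ∫_0^3 π*x^2*cos(π*x/3)/3 dx = -18/π.
Sum: 6/π − 18/π = -12/π.
So LHS = -12/π.
∫_0^3 v(x) φ(x) dx = ∫_0^3 (2*x*sin(π*x/3) - sin(π*x/3)) dx. Term by term:
  ∫_0^3 -sin(π*x/3) dx = -6/π;  ∫_0^3 2*x*sin(π*x/3) dx = 18/π.
Sum: -6/π + 18/π = 12/π.
So RHS = -∫_0^3 v(x) φ(x) dx = -12/π.
LHS = RHS, so the identity holds for this test φ.
Moreover u is smooth here and v(x) = u'(x) = 2*x - 1 pointwise, so the identity holds for every test function. Hence v is the weak derivative of u.


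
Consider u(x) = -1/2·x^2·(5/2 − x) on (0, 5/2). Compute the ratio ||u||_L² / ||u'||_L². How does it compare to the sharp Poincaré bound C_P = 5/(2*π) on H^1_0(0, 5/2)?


||u||_L² / ||u'||_L² = 5*sqrt(14)/28 < C_P = 5/(2*π).

u(x) = -1/2·x^2·(5/2 − x), so u'(x) = x*(3*x - 5)/2.
u(x) = -1/2·x^2·(5/2 − x) vanishes at x = 0 and x = 5/2, so u ∈ H^1_0(0, 5/2). Differentiate via the product rule and integrate the resulting polynomials term by term.
  ∫_0^5/2 u² dx = ∫_0^5/2 (x^6/4 - 5*x^5/4 + 25*x^4/16) dx. Term by term:
    ∫_0^5/2 x^6/4 dx = 78125/3584;  ∫_0^5/2 -5*x^5/4 dx = -78125/1536;  ∫_0^5/2 25*x^4/16 dx = 15625/512.
  Sum: 78125/3584 − 78125/1536 + 15625/512 = 15625/10752.
  ∫_0^5/2 (u')² dx = ∫_0^5/2 (9*x^4/4 - 15*x^3/2 + 25*x^2/4) dx. Term by term:
    ∫_0^5/2 9*x^4/4 dx = 5625/128;  ∫_0^5/2 -15*x^3/2 dx = -9375/128;  ∫_0^5/2 25*x^2/4 dx = 3125/96.
  Sum: 5625/128 − 9375/128 + 3125/96 = 625/192.
∫_0^5/2 u² dx = 15625/10752, so ||u||_L² = 125*sqrt(42)/672.
∫_0^5/2 (u')² dx = 625/192, so ||u'||_L² = 25*sqrt(3)/24.
Ratio ||u||_L² / ||u'||_L² = 5*sqrt(14)/28.
Sharp Poincaré constant on H^1_0(0, 5/2) is C_P = L/π = 5/(2*π), achieved by sin(2*π/5·x).
A polynomial bump cannot attain the sharp Poincaré constant (only the first sine eigenfunction does), so the ratio is strictly less than C_P, consistent with ||u||_L² ≤ C_P ||u'||_L².


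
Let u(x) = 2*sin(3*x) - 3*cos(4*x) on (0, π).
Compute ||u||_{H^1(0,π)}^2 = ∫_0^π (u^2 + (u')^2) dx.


||u||_{H^1(0,π)}^2 = 1224/7 + 193*π/2

u'(x) = 12*sin(4*x) + 6*cos(3*x).
Expand u² and (u')² and integrate term by term on (0, π), using: for integers n ≥ 1, ∫_0^π sin²(nx) dx = ∫_0^π cos²(nx) dx = π/2; for n ≠ n', ∫_0^π sin(nx)sin(n'x) dx = ∫_0^π cos(nx)cos(n'x) dx = 0; and by product-to-sum, ∫_0^π sin(nx)cos(n'x) dx = ½∫_0^π [sin((n+n')x) + sin((n−n')x)] dx, which is 0 when n+n' is even and 2n/(n²−n'²) when n+n' is odd (it need not vanish on (0, π)).
  u² squared terms: (-3)²·∫cos(4x)² dx = 9·π/2 = 9*π/2;  (2)²·∫sin(3x)² dx = 4·π/2 = 2*π.
  u² cross terms: 2·(-3)·(2)·∫cos(4x)·sin(3x) dx = -12·(-6/7) = 72/7.
  So ∫_0^π u² dx = 9*π/2 + 2*π + 72/7 = 72/7 + 13*π/2.
  (u')² squared terms: (6)²·∫cos(3x)² dx = 36·π/2 = 18*π;  (12)²·∫sin(4x)² dx = 144·π/2 = 72*π.
  (u')² cross terms: 2·(6)·(12)·∫cos(3x)·sin(4x) dx = 144·(8/7) = 1152/7.
  So ∫_0^π (u')² dx = 18*π + 72*π + 1152/7 = 1152/7 + 90*π.
||u||_{H^1}^2 = (72/7 + 13*π/2) + (1152/7 + 90*π) = 1224/7 + 193*π/2.


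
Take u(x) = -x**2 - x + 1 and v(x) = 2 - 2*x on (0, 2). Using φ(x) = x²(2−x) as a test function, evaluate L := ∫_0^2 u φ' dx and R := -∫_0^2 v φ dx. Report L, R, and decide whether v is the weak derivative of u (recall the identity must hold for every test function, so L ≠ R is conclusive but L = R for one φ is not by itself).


LHS = 68/15, RHS = 8/15. No, v is not the weak derivative of u.

u(x) = -x**2 - x + 1, classical derivative u'(x) = -2*x - 1.
φ(x) = x²(2−x), so φ'(x) = x*(4 - 3*x).
Note φ(0) = φ(2) = 0, so the boundary term u·φ vanishes.
LHS = ∫_0^2 u(x) φ'(x) dx = ∫_0^2 (3*x^4 - x^3 - 7*x^2 + 4*x) dx. Term by term:
  ∫_0^2 3*x^4 dx = 96/5;  ∫_0^2 -x^3 dx = -4;  ∫_0^2 -7*x^2 dx = -56/3;
  ∫_0^2 4*x dx = 8.
Sum: 96/5 − 4 − 56/3 + 8 = 68/15.
So LHS = 68/15.
∫_0^2 v(x) φ(x) dx = ∫_0^2 (2*x^4 - 6*x^3 + 4*x^2) dx. Term by term:
  ∫_0^2 2*x^4 dx = 64/5;  ∫_0^2 -6*x^3 dx = -24;  ∫_0^2 4*x^2 dx = 32/3.
Sum: 64/5 − 24 + 32/3 = -8/15.
So RHS = -∫_0^2 v(x) φ(x) dx = 8/15.
LHS − RHS = 4 ≠ 0, so the identity fails.
(For a valid weak derivative the identity must hold for EVERY test function, in particular this one. The failure shows v is NOT the weak derivative of u.)
Correct weak derivative would be u'(x) = -2*x - 1.


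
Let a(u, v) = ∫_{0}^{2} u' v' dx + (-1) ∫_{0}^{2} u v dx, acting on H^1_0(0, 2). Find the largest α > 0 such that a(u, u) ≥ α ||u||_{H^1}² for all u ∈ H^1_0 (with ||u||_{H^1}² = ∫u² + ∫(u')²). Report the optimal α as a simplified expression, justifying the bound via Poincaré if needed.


α = (-4 + π^2)/(4 + π^2)

Coercivity of a(·,·) on H^1_0(0, 2) means a(u, u) ≥ α ||u||_{H^1}² for every u ∈ H^1_0.
The interval has length L = 2, and Poincaré/coercivity depend only on L. Here a(u, u) = ∫(u')² + (-1)·∫u².
Here c = -1 < 0 with |c| < (π/L)² = π^2/4, so coercivity still holds. The condition a(u,u) ≥ α||u||_{H^1}² reads (1−α)∫(u')² ≥ (α−c)∫u². Any admissible α is ≤ 1 (rapidly oscillating u have ∫u²/∫(u')² → 0), and α = 1 would force 0 ≥ (1−c)∫u², impossible since c < 1; so 1−α > 0. By the sharp Poincaré inequality on H^1_0 of an interval of length L, ∫(u')² ≥ (π/L)²∫u² with equality for the first sine mode sin(π(x−x₀)/L) (x₀ the left endpoint), so the inequality holds for all u iff (1−α)(π/L)² ≥ α − c, i.e. α ≤ ((π/L)² + c)/((π/L)² + 1) = (1 + c(L/π)²)/(1 + (L/π)²). (Direct route, valid since c ≤ 0: Poincaré gives c∫u² ≥ c(L/π)²∫(u')², so a(u,u) ≥ (1 + c(L/π)²)∫(u')², while ||u||_{H^1}² ≤ (1 + (L/π)²)∫(u')²; dividing yields the same α.) With (π/L)² = π^2/4 and c = -1, the largest admissible constant is α = ((π/L)² + c)/((π/L)² + 1).
Simplifying, α = (-4 + π^2)/(4 + π^2).


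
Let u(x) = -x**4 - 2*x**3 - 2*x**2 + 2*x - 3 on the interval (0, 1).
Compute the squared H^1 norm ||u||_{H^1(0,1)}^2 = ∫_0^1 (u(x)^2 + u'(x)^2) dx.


||u||_{H^1}^2 = 4709/126

The H^1 norm (squared) on an interval (0, L) is
  ||u||_{H^1}^2 = ∫_0^L u(x)^2 dx + ∫_0^L u'(x)^2 dx.
Compute u'(x) = -4*x**3 - 6*x**2 - 4*x + 2.
Then u(x)^2 = x**8 + 4*x**7 + 8*x**6 + 4*x**5 + 2*x**4 + 4*x**3 + 16*x**2 - 12*x + 9 and u'(x)^2 = 16*x**6 + 48*x**5 + 68*x**4 + 32*x**3 - 8*x**2 - 16*x + 4.
Integrate each monomial from 0 to 1 using ∫_0^1 c·x^n dx = c·1^(n+1)/(n+1):
  ∫_0^1 u(x)^2 dx = ∫_0^1 (x^8 + 4*x^7 + 8*x^6 + 4*x^5 + 2*x^4 + 4*x^3 + 16*x^2 - 12*x + 9) dx. Term by term:
    ∫_0^1 x^8 dx = 1/9;  ∫_0^1 4*x^7 dx = 1/2;  ∫_0^1 8*x^6 dx = 8/7;
    ∫_0^1 4*x^5 dx = 2/3;  ∫_0^1 2*x^4 dx = 2/5;  ∫_0^1 4*x^3 dx = 1;
    ∫_0^1 16*x^2 dx = 16/3;  ∫_0^1 -12*x dx = -6;  ∫_0^1 9 dx = 9.
  Sum: 1/9 + 1/2 + 8/7 + 2/3 + 2/5 + 1 + 16/3 − 6 + 9 = 7657/630.
  ∫_0^1 u'(x)^2 dx = ∫_0^1 (16*x^6 + 48*x^5 + 68*x^4 + 32*x^3 - 8*x^2 - 16*x + 4) dx. Term by term:
    ∫_0^1 16*x^6 dx = 16/7;  ∫_0^1 48*x^5 dx = 8;  ∫_0^1 68*x^4 dx = 68/5;
    ∫_0^1 32*x^3 dx = 8;  ∫_0^1 -8*x^2 dx = -8/3;  ∫_0^1 -16*x dx = -8;
    ∫_0^1 4 dx = 4.
  Sum: 16/7 + 8 + 68/5 + 8 − 8/3 − 8 + 4 = 2648/105.
Adding: ||u||_{H^1}^2 = 7657/630 + 2648/105 = 4709/126.


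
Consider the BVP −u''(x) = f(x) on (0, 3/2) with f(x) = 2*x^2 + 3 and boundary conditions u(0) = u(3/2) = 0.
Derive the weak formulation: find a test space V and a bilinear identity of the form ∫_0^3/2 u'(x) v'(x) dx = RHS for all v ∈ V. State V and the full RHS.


V = H^1_0(0, 3/2) (so v(0) = v(3/2) = 0); weak form: ∫_0^3/2 u'v' dx = ∫_0^3/2 (2*x^2 + 3) v dx for all v ∈ V.

Multiply both sides by a test function v and integrate from 0 to 3/2:
  ∫_0^3/2 −u''(x) v(x) dx = ∫_0^3/2 f(x) v(x) dx.
Integrate the LHS by parts once:
  ∫_0^3/2 −u'' v dx = −[u'(x) v(x)]_0^3/2 + ∫_0^3/2 u'(x) v'(x) dx.
Thus ∫_0^3/2 u'(x) v'(x) dx = ∫_0^3/2 f(x) v(x) dx + [u'(x) v(x)]_0^3/2.
Choose V so that boundary terms are either known or forced to vanish.
u is Dirichlet: u(0) = u(3/2) = 0. Let V = H^1_0(0, 3/2); then v(0) = v(3/2) = 0, and [u' v]_0^3/2 = 0.
Weak formulation: find u (satisfying any essential BC) such that ∫_0^3/2 u'(x) v'(x) dx = ∫_0^3/2 f v dx for all v ∈ V.
Substituting f(x) = 2*x^2 + 3, the right-hand side is ∫_0^3/2 (2*x^2 + 3) v dx.


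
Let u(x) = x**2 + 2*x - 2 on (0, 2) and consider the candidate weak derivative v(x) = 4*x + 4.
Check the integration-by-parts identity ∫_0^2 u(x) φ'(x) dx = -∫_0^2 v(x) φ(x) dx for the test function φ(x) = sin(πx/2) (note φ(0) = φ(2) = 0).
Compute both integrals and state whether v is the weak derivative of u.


LHS = -16/π, RHS = -32/π. No, v is not the weak derivative of u.

u(x) = x**2 + 2*x - 2, classical derivative u'(x) = 2*x + 2.
φ(x) = sin(πx/2), so φ'(x) = π*cos(π*x/2)/2.
Note φ(0) = φ(2) = 0, so the boundary term u·φ vanishes.
LHS = ∫_0^2 u(x) φ'(x) dx = ∫_0^2 (π*x^2*cos(π*x/2)/2 + π*x*cos(π*x/2) - π*cos(π*x/2)) dx. Term by term:
  ∫_0^2 -π*cos(π*x/2) dx = 0;  ∫_0^2 π*x*cos(π*x/2) dx = -8/π;  ∫_0^2 π*x^2*cos(π*x/2)/2 dx = -8/π.
Sum: 0 − 8/π − 8/π = -16/π.
So LHS = -16/π.
∫_0^2 v(x) φ(x) dx = ∫_0^2 (4*x*sin(π*x/2) + 4*sin(π*x/2)) dx. Term by term:
  ∫_0^2 4*sin(π*x/2) dx = 16/π;  ∫_0^2 4*x*sin(π*x/2) dx = 16/π.
Sum: 16/π + 16/π = 32/π.
So RHS = -∫_0^2 v(x) φ(x) dx = -32/π.
LHS − RHS = 16/π ≠ 0, so the identity fails.
(For a valid weak derivative the identity must hold for EVERY test function, in particular this one. The failure shows v is NOT the weak derivative of u.)
Correct weak derivative would be u'(x) = 2*x + 2.


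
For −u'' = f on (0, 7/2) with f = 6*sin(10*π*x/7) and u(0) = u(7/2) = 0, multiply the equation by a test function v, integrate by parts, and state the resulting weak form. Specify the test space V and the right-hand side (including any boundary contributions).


V = H^1_0(0, 7/2) (so v(0) = v(7/2) = 0); weak form: ∫_0^7/2 u'v' dx = ∫_0^7/2 (6*sin(10*π*x/7)) v dx for all v ∈ V.

Multiply both sides by a test function v and integrate from 0 to 7/2:
  ∫_0^7/2 −u''(x) v(x) dx = ∫_0^7/2 f(x) v(x) dx.
Integrate the LHS by parts once:
  ∫_0^7/2 −u'' v dx = −[u'(x) v(x)]_0^7/2 + ∫_0^7/2 u'(x) v'(x) dx.
Thus ∫_0^7/2 u'(x) v'(x) dx = ∫_0^7/2 f(x) v(x) dx + [u'(x) v(x)]_0^7/2.
Choose V so that boundary terms are either known or forced to vanish.
u is Dirichlet: u(0) = u(7/2) = 0. Let V = H^1_0(0, 7/2); then v(0) = v(7/2) = 0, and [u' v]_0^7/2 = 0.
Weak formulation: find u (satisfying any essential BC) such that ∫_0^7/2 u'(x) v'(x) dx = ∫_0^7/2 f v dx for all v ∈ V.
Substituting f(x) = 6*sin(10*π*x/7), the right-hand side is ∫_0^7/2 (6*sin(10*π*x/7)) v dx.


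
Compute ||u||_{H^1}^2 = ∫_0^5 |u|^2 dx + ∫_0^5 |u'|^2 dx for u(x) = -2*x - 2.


||u||_{H^1}^2 = 920/3

The H^1 norm (squared) on an interval (0, L) is
  ||u||_{H^1}^2 = ∫_0^L u(x)^2 dx + ∫_0^L u'(x)^2 dx.
Compute u'(x) = -2.
Then u(x)^2 = 4*x**2 + 8*x + 4 and u'(x)^2 = 4.
Integrate each monomial from 0 to 5 using ∫_0^5 c·x^n dx = c·5^(n+1)/(n+1):
  ∫_0^5 u(x)^2 dx = ∫_0^5 (4*x^2 + 8*x + 4) dx. Term by term:
    ∫_0^5 4*x^2 dx = 500/3;  ∫_0^5 8*x dx = 100;  ∫_0^5 4 dx = 20.
  Sum: 500/3 + 100 + 20 = 860/3.
  ∫_0^5 u'(x)^2 dx = ∫_0^5 (4) dx. Term by term:
    ∫_0^5 4 dx = 20.
Adding: ||u||_{H^1}^2 = 860/3 + 20 = 920/3.


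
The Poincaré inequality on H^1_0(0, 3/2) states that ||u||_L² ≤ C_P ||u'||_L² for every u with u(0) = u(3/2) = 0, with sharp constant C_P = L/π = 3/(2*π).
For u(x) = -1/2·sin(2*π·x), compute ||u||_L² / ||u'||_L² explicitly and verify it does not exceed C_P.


||u||_L² / ||u'||_L² = 1/(2*π) < C_P = 3/(2*π).

u(x) = -1/2·sin(2*π·x), so u'(x) = -π*cos(2*π*x).
Writing u(x) = A·sin(kπx/L) with A = -1/2 and k = 3, use ∫_0^L sin²(kπx/L) dx = L/2 and ∫_0^L cos²(kπx/L) dx = L/2.
u² = 1/4·sin²(2*π·x) and (u')² = π^2·cos²(2*π·x), and each of sin², cos² integrates to L/2 = 3/4 over (0, 3/2).
∫_0^3/2 u² dx = 3/16, so ||u||_L² = sqrt(3)/4.
∫_0^3/2 (u')² dx = 3*π^2/4, so ||u'||_L² = sqrt(3)*π/2.
Ratio ||u||_L² / ||u'||_L² = 1/(2*π).
Sharp Poincaré constant on H^1_0(0, 3/2) is C_P = L/π = 3/(2*π), achieved by sin(2*π/3·x).
This is the k = 3 harmonic; the ratio L/(kπ) is strictly less than C_P = L/π, consistent with the sharp inequality ||u||_L² ≤ C_P ||u'||_L².


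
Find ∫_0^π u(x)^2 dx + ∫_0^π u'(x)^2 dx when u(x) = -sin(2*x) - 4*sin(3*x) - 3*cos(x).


||u||_{H^1(0,π)}^2 = 16 + 183*π/2

u'(x) = 3*sin(x) - 2*cos(2*x) - 12*cos(3*x).
Expand u² and (u')² and integrate term by term on (0, π), using: for integers n ≥ 1, ∫_0^π sin²(nx) dx = ∫_0^π cos²(nx) dx = π/2; for n ≠ n', ∫_0^π sin(nx)sin(n'x) dx = ∫_0^π cos(nx)cos(n'x) dx = 0; and by product-to-sum, ∫_0^π sin(nx)cos(n'x) dx = ½∫_0^π [sin((n+n')x) + sin((n−n')x)] dx, which is 0 when n+n' is even and 2n/(n²−n'²) when n+n' is odd (it need not vanish on (0, π)).
  u² squared terms: (-1)²·∫sin(2x)² dx = 1·π/2 = π/2;  (-4)²·∫sin(3x)² dx = 16·π/2 = 8*π;  (-3)²·∫cos(x)² dx = 9·π/2 = 9*π/2.
  u² cross terms: 2·(-1)·(-4)·∫sin(2x)·sin(3x) dx = 8·(0) = 0;  2·(-1)·(-3)·∫sin(2x)·cos(x) dx = 6·(4/3) = 8;  2·(-4)·(-3)·∫sin(3x)·cos(x) dx = 24·(0) = 0.
  So ∫_0^π u² dx = π/2 + 8*π + 9*π/2 + 0 + 8 + 0 = 8 + 13*π.
  (u')² squared terms: (-12)²·∫cos(3x)² dx = 144·π/2 = 72*π;  (-2)²·∫cos(2x)² dx = 4·π/2 = 2*π;  (3)²·∫sin(x)² dx = 9·π/2 = 9*π/2.
  (u')² cross terms: 2·(-12)·(-2)·∫cos(3x)·cos(2x) dx = 48·(0) = 0;  2·(-12)·(3)·∫cos(3x)·sin(x) dx = -72·(0) = 0;  2·(-2)·(3)·∫cos(2x)·sin(x) dx = -12·(-2/3) = 8.
  So ∫_0^π (u')² dx = 72*π + 2*π + 9*π/2 + 0 + 0 + 8 = 8 + 157*π/2.
||u||_{H^1}^2 = (8 + 13*π) + (8 + 157*π/2) = 16 + 183*π/2.


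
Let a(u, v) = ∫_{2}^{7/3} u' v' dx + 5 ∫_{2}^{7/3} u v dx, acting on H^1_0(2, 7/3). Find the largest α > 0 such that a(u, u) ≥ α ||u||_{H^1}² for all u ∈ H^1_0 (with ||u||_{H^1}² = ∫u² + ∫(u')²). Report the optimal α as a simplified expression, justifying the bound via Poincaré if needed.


α = 1

Coercivity of a(·,·) on H^1_0(2, 7/3) means a(u, u) ≥ α ||u||_{H^1}² for every u ∈ H^1_0.
The interval has length L = 1/3, and Poincaré/coercivity depend only on L. Here a(u, u) = ∫(u')² + (5)·∫u².
Here c = 5 ≥ 1, so a(u,u) = ∫(u')² + c∫u² ≥ ∫(u')² + ∫u² = ||u||_{H^1}², i.e. α = 1 works. No larger α is possible: a(u,u) ≥ α||u||_{H^1}² means (1−α)∫(u')² ≥ (α−c)∫u², and for the modes u_n = sin(nπ(x−x₀)/L) (x₀ the left endpoint) one has ∫u_n²/∫(u_n')² = (L/(nπ))² → 0, so a(u_n,u_n)/||u_n||_{H^1}² → 1. Hence the optimal constant is α = 1.
Therefore α = 1.


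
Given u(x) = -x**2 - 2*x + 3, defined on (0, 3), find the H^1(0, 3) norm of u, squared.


||u||_{H^1}^2 = 843/5

The H^1 norm (squared) on an interval (0, L) is
  ||u||_{H^1}^2 = ∫_0^L u(x)^2 dx + ∫_0^L u'(x)^2 dx.
Compute u'(x) = -2*x - 2.
Then u(x)^2 = x**4 + 4*x**3 - 2*x**2 - 12*x + 9 and u'(x)^2 = 4*x**2 + 8*x + 4.
Integrate each monomial from 0 to 3 using ∫_0^3 c·x^n dx = c·3^(n+1)/(n+1):
  ∫_0^3 u(x)^2 dx = ∫_0^3 (x^4 + 4*x^3 - 2*x^2 - 12*x + 9) dx. Term by term:
    ∫_0^3 x^4 dx = 243/5;  ∫_0^3 4*x^3 dx = 81;  ∫_0^3 -2*x^2 dx = -18;
    ∫_0^3 -12*x dx = -54;  ∫_0^3 9 dx = 27.
  Sum: 243/5 + 81 − 18 − 54 + 27 = 423/5.
  ∫_0^3 u'(x)^2 dx = ∫_0^3 (4*x^2 + 8*x + 4) dx. Term by term:
    ∫_0^3 4*x^2 dx = 36;  ∫_0^3 8*x dx = 36;  ∫_0^3 4 dx = 12.
  Sum: 36 + 36 + 12 = 84.
Adding: ||u||_{H^1}^2 = 423/5 + 84 = 843/5.


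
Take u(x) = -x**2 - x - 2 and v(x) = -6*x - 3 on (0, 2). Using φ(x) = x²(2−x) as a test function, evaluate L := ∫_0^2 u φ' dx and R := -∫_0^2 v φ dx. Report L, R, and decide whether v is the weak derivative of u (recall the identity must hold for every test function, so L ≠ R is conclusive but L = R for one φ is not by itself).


LHS = 68/15, RHS = 68/5. No, v is not the weak derivative of u.

u(x) = -x**2 - x - 2, classical derivative u'(x) = -2*x - 1.
φ(x) = x²(2−x), so φ'(x) = x*(4 - 3*x).
Note φ(0) = φ(2) = 0, so the boundary term u·φ vanishes.
LHS = ∫_0^2 u(x) φ'(x) dx = ∫_0^2 (3*x^4 - x^3 + 2*x^2 - 8*x) dx. Term by term:
  ∫_0^2 3*x^4 dx = 96/5;  ∫_0^2 -x^3 dx = -4;  ∫_0^2 2*x^2 dx = 16/3;
  ∫_0^2 -8*x dx = -16.
Sum: 96/5 − 4 + 16/3 − 16 = 68/15.
So LHS = 68/15.
∫_0^2 v(x) φ(x) dx = ∫_0^2 (6*x^4 - 9*x^3 - 6*x^2) dx. Term by term:
  ∫_0^2 6*x^4 dx = 192/5;  ∫_0^2 -9*x^3 dx = -36;  ∫_0^2 -6*x^2 dx = -16.
Sum: 192/5 − 36 − 16 = -68/5.
So RHS = -∫_0^2 v(x) φ(x) dx = 68/5.
LHS − RHS = -136/15 ≠ 0, so the identity fails.
(For a valid weak derivative the identity must hold for EVERY test function, in particular this one. The failure shows v is NOT the weak derivative of u.)
Correct weak derivative would be u'(x) = -2*x - 1.


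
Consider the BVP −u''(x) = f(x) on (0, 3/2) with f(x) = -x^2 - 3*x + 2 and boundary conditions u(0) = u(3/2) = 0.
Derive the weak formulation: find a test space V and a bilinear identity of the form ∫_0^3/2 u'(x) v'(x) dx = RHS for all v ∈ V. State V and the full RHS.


V = H^1_0(0, 3/2) (so v(0) = v(3/2) = 0); weak form: ∫_0^3/2 u'v' dx = ∫_0^3/2 (-x^2 - 3*x + 2) v dx for all v ∈ V.

Multiply both sides by a test function v and integrate from 0 to 3/2:
  ∫_0^3/2 −u''(x) v(x) dx = ∫_0^3/2 f(x) v(x) dx.
Integrate the LHS by parts once:
  ∫_0^3/2 −u'' v dx = −[u'(x) v(x)]_0^3/2 + ∫_0^3/2 u'(x) v'(x) dx.
Thus ∫_0^3/2 u'(x) v'(x) dx = ∫_0^3/2 f(x) v(x) dx + [u'(x) v(x)]_0^3/2.
Choose V so that boundary terms are either known or forced to vanish.
u is Dirichlet: u(0) = u(3/2) = 0. Let V = H^1_0(0, 3/2); then v(0) = v(3/2) = 0, and [u' v]_0^3/2 = 0.
Weak formulation: find u (satisfying any essential BC) such that ∫_0^3/2 u'(x) v'(x) dx = ∫_0^3/2 f v dx for all v ∈ V.
Substituting f(x) = -x^2 - 3*x + 2, the right-hand side is ∫_0^3/2 (-x^2 - 3*x + 2) v dx.


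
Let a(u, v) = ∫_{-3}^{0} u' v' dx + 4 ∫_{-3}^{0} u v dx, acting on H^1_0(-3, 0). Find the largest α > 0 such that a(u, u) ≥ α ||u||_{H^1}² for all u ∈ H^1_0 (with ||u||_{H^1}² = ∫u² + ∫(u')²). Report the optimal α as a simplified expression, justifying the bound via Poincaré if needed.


α = 1

Coercivity of a(·,·) on H^1_0(-3, 0) means a(u, u) ≥ α ||u||_{H^1}² for every u ∈ H^1_0.
The interval has length L = 3, and Poincaré/coercivity depend only on L. Here a(u, u) = ∫(u')² + (4)·∫u².
Here c = 4 ≥ 1, so a(u,u) = ∫(u')² + c∫u² ≥ ∫(u')² + ∫u² = ||u||_{H^1}², i.e. α = 1 works. No larger α is possible: a(u,u) ≥ α||u||_{H^1}² means (1−α)∫(u')² ≥ (α−c)∫u², and for the modes u_n = sin(nπ(x−x₀)/L) (x₀ the left endpoint) one has ∫u_n²/∫(u_n')² = (L/(nπ))² → 0, so a(u_n,u_n)/||u_n||_{H^1}² → 1. Hence the optimal constant is α = 1.
Therefore α = 1.


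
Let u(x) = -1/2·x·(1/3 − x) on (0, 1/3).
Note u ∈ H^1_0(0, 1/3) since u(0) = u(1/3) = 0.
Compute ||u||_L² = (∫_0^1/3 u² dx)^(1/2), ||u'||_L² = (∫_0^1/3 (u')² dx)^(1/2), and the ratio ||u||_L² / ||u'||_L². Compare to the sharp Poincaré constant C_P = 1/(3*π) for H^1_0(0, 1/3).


||u||_L² / ||u'||_L² = sqrt(10)/30 < C_P = 1/(3*π).

u(x) = -1/2·x·(1/3 − x), so u'(x) = x - 1/6.
u(x) = -1/2·x·(1/3 − x) vanishes at x = 0 and x = 1/3, so u ∈ H^1_0(0, 1/3). Differentiate via the product rule and integrate the resulting polynomials term by term.
  ∫_0^1/3 u² dx = ∫_0^1/3 (x^4/4 - x^3/6 + x^2/36) dx. Term by term:
    ∫_0^1/3 x^4/4 dx = 1/4860;  ∫_0^1/3 -x^3/6 dx = -1/1944;  ∫_0^1/3 x^2/36 dx = 1/2916.
  Sum: 1/4860 − 1/1944 + 1/2916 = 1/29160.
  ∫_0^1/3 (u')² dx = ∫_0^1/3 (x^2 - x/3 + 1/36) dx. Term by term:
    ∫_0^1/3 x^2 dx = 1/81;  ∫_0^1/3 -x/3 dx = -1/54;  ∫_0^1/3 1/36 dx = 1/108.
  Sum: 1/81 − 1/54 + 1/108 = 1/324.
∫_0^1/3 u² dx = 1/29160, so ||u||_L² = sqrt(10)/540.
∫_0^1/3 (u')² dx = 1/324, so ||u'||_L² = 1/18.
Ratio ||u||_L² / ||u'||_L² = sqrt(10)/30.
Sharp Poincaré constant on H^1_0(0, 1/3) is C_P = L/π = 1/(3*π), achieved by sin(3*π·x).
A polynomial bump cannot attain the sharp Poincaré constant (only the first sine eigenfunction does), so the ratio is strictly less than C_P, consistent with ||u||_L² ≤ C_P ||u'||_L².


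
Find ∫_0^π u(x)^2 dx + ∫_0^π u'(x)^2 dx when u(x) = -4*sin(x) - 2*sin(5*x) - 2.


||u||_{H^1(0,π)}^2 = 176/5 + 72*π

u'(x) = -4*cos(x) - 10*cos(5*x).
Expand u² and (u')² and integrate term by term on (0, π), using: for integers n ≥ 1, ∫_0^π sin²(nx) dx = ∫_0^π cos²(nx) dx = π/2; for n ≠ n', ∫_0^π sin(nx)sin(n'x) dx = ∫_0^π cos(nx)cos(n'x) dx = 0; and by product-to-sum, ∫_0^π sin(nx)cos(n'x) dx = ½∫_0^π [sin((n+n')x) + sin((n−n')x)] dx, which is 0 when n+n' is even and 2n/(n²−n'²) when n+n' is odd (it need not vanish on (0, π)). For the constant mode: ∫_0^π 1 dx = π, ∫_0^π cos(nx) dx = 0, ∫_0^π sin(nx) dx = (1−(−1)^n)/n.
  u² squared terms: (-2)²·∫1 dx = 4·π = 4*π;  (-4)²·∫sin(x)² dx = 16·π/2 = 8*π;  (-2)²·∫sin(5x)² dx = 4·π/2 = 2*π.
  u² cross terms: 2·(-2)·(-4)·∫1·sin(x) dx = 16·(2) = 32;  2·(-2)·(-2)·∫1·sin(5x) dx = 8·(2/5) = 16/5;  2·(-4)·(-2)·∫sin(x)·sin(5x) dx = 16·(0) = 0.
  So ∫_0^π u² dx = 4*π + 8*π + 2*π + 32 + 16/5 + 0 = 176/5 + 14*π.
  (u')² squared terms: (-10)²·∫cos(5x)² dx = 100·π/2 = 50*π;  (-4)²·∫cos(x)² dx = 16·π/2 = 8*π.
  (u')² cross terms: 2·(-10)·(-4)·∫cos(5x)·cos(x) dx = 80·(0) = 0.
  So ∫_0^π (u')² dx = 50*π + 8*π + 0 = 58*π.
||u||_{H^1}^2 = (176/5 + 14*π) + (58*π) = 176/5 + 72*π.


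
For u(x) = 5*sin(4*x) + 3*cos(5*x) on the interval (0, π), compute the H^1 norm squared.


||u||_{H^1(0,π)}^2 = -2080/3 + 659*π/2

u'(x) = -15*sin(5*x) + 20*cos(4*x).
Expand u² and (u')² and integrate term by term on (0, π), using: for integers n ≥ 1, ∫_0^π sin²(nx) dx = ∫_0^π cos²(nx) dx = π/2; for n ≠ n', ∫_0^π sin(nx)sin(n'x) dx = ∫_0^π cos(nx)cos(n'x) dx = 0; and by product-to-sum, ∫_0^π sin(nx)cos(n'x) dx = ½∫_0^π [sin((n+n')x) + sin((n−n')x)] dx, which is 0 when n+n' is even and 2n/(n²−n'²) when n+n' is odd (it need not vanish on (0, π)).
  u² squared terms: (3)²·∫cos(5x)² dx = 9·π/2 = 9*π/2;  (5)²·∫sin(4x)² dx = 25·π/2 = 25*π/2.
  u² cross terms: 2·(3)·(5)·∫cos(5x)·sin(4x) dx = 30·(-8/9) = -80/3.
  So ∫_0^π u² dx = 9*π/2 + 25*π/2 − 80/3 = -80/3 + 17*π.
  (u')² squared terms: (-15)²·∫sin(5x)² dx = 225·π/2 = 225*π/2;  (20)²·∫cos(4x)² dx = 400·π/2 = 200*π.
  (u')² cross terms: 2·(-15)·(20)·∫sin(5x)·cos(4x) dx = -600·(10/9) = -2000/3.
  So ∫_0^π (u')² dx = 225*π/2 + 200*π − 2000/3 = -2000/3 + 625*π/2.
||u||_{H^1}^2 = (-80/3 + 17*π) + (-2000/3 + 625*π/2) = -2080/3 + 659*π/2.


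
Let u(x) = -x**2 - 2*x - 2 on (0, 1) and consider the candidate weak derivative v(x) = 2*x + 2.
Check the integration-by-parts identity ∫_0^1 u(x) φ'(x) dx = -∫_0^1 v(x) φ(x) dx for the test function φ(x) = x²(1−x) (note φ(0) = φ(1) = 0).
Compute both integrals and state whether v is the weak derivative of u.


LHS = 4/15, RHS = -4/15. No, v is not the weak derivative of u.

u(x) = -x**2 - 2*x - 2, classical derivative u'(x) = -2*x - 2.
φ(x) = x²(1−x), so φ'(x) = x*(2 - 3*x).
Note φ(0) = φ(1) = 0, so the boundary term u·φ vanishes.
LHS = ∫_0^1 u(x) φ'(x) dx = ∫_0^1 (3*x^4 + 4*x^3 + 2*x^2 - 4*x) dx. Term by term:
  ∫_0^1 3*x^4 dx = 3/5;  ∫_0^1 4*x^3 dx = 1;  ∫_0^1 2*x^2 dx = 2/3;
  ∫_0^1 -4*x dx = -2.
Sum: 3/5 + 1 + 2/3 − 2 = 4/15.
So LHS = 4/15.
∫_0^1 v(x) φ(x) dx = ∫_0^1 (-2*x^4 + 2*x^2) dx. Term by term:
  ∫_0^1 -2*x^4 dx = -2/5;  ∫_0^1 2*x^2 dx = 2/3.
Sum: -2/5 + 2/3 = 4/15.
So RHS = -∫_0^1 v(x) φ(x) dx = -4/15.
LHS − RHS = 8/15 ≠ 0, so the identity fails.
(For a valid weak derivative the identity must hold for EVERY test function, in particular this one. The failure shows v is NOT the weak derivative of u.)
Correct weak derivative would be u'(x) = -2*x - 2.


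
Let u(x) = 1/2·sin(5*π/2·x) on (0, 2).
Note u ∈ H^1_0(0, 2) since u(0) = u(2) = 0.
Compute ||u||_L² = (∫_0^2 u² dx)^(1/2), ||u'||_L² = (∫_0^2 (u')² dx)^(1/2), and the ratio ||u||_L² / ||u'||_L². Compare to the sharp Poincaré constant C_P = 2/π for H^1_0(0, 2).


||u||_L² / ||u'||_L² = 2/(5*π) < C_P = 2/π.

u(x) = 1/2·sin(5*π/2·x), so u'(x) = 5*π*cos(5*π*x/2)/4.
Writing u(x) = A·sin(kπx/L) with A = 1/2 and k = 5, use ∫_0^L sin²(kπx/L) dx = L/2 and ∫_0^L cos²(kπx/L) dx = L/2.
u² = 1/4·sin²(5*π/2·x) and (u')² = 25*π^2/16·cos²(5*π/2·x), and each of sin², cos² integrates to L/2 = 1 over (0, 2).
∫_0^2 u² dx = 1/4, so ||u||_L² = 1/2.
∫_0^2 (u')² dx = 25*π^2/16, so ||u'||_L² = 5*π/4.
Ratio ||u||_L² / ||u'||_L² = 2/(5*π).
Sharp Poincaré constant on H^1_0(0, 2) is C_P = L/π = 2/π, achieved by sin(π/2·x).
This is the k = 5 harmonic; the ratio L/(kπ) is strictly less than C_P = L/π, consistent with the sharp inequality ||u||_L² ≤ C_P ||u'||_L².


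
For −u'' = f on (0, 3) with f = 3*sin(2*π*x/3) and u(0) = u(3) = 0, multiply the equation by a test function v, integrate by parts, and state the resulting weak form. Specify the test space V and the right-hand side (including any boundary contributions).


V = H^1_0(0, 3) (so v(0) = v(3) = 0); weak form: ∫_0^3 u'v' dx = ∫_0^3 (3*sin(2*π*x/3)) v dx for all v ∈ V.

Multiply both sides by a test function v and integrate from 0 to 3:
  ∫_0^3 −u''(x) v(x) dx = ∫_0^3 f(x) v(x) dx.
Integrate the LHS by parts once:
  ∫_0^3 −u'' v dx = −[u'(x) v(x)]_0^3 + ∫_0^3 u'(x) v'(x) dx.
Thus ∫_0^3 u'(x) v'(x) dx = ∫_0^3 f(x) v(x) dx + [u'(x) v(x)]_0^3.
Choose V so that boundary terms are either known or forced to vanish.
u is Dirichlet: u(0) = u(3) = 0. Let V = H^1_0(0, 3); then v(0) = v(3) = 0, and [u' v]_0^3 = 0.
Weak formulation: find u (satisfying any essential BC) such that ∫_0^3 u'(x) v'(x) dx = ∫_0^3 f v dx for all v ∈ V.
Substituting f(x) = 3*sin(2*π*x/3), the right-hand side is ∫_0^3 (3*sin(2*π*x/3)) v dx.
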